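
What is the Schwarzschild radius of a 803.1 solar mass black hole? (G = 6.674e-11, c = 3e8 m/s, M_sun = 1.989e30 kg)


M = 803.1 * 1.989e30 kg = 1.5973659e+33 kg. rs = 2GM/c^2 = 2 * 6.674e-11 * 1.5973659e+33 / (3e8)^2 = 2.369e+06

2.369e+06 m


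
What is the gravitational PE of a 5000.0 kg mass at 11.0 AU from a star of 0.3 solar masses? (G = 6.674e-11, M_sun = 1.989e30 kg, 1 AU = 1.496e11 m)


M = 0.3 * 1.989e30 kg = 5.967e+29 kg; r = 11.0 AU * 1.496e11 m/AU = 1.6456e+12 m. U = -GM*m/r = -(6.674e-11 * 5.967e+29 * 5000.0) / 1.6456e+12 = -1.210e+11

-1.210e+11 J


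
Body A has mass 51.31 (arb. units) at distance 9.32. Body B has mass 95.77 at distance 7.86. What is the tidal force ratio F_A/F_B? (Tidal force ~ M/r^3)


Ratio = (M1/r1^3) / (M2/r2^3) = (51.31/9.32^3) / (95.77/7.86^3) = 0.3214

0.3214


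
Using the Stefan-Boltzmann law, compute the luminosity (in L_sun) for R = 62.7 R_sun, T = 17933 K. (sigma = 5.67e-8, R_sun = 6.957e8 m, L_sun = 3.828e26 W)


R = 62.7 * 6.957e8 m = 4.362039e+10 m. L = 4*pi*R^2*sigma*T^4 = 4*pi*(4.362039e+10)^2 * 5.67e-8 * 17933^4 = 1.402115548e+32 W. L/L_sun = 1.402115548e+32 / 3.828e26 = 366278.8788

366278.8788 L_sun


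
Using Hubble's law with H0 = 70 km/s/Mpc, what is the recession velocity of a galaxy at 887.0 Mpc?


v = H0 * d = 70 * 887.0 = 62090.0

62090.0 km/s


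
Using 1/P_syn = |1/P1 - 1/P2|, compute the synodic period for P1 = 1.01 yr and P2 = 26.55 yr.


1/P_syn = |1/P1 - 1/P2| = |1/1.01 - 1/26.55| => P_syn = 1.0499

1.0499 years


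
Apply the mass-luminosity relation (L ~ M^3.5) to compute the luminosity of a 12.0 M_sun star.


L/L_sun = (M/M_sun)^3.5 = 12.0^3.5 = 5985.9676

5985.9676 L_sun


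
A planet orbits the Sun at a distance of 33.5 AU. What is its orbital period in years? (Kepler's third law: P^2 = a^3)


P = a^(3/2) = 33.5^1.5 = 193.8953

193.8953 years


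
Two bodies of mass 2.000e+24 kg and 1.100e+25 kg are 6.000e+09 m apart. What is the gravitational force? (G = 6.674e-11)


F = G*m1*m2/r^2 = 6.674e-11 * 2.000e+24 * 1.100e+25 / (6.000e+09)^2 = 6.674e-11 * 2.200e+49 / 3.600e+19 = 4.079e+19

4.079e+19 N


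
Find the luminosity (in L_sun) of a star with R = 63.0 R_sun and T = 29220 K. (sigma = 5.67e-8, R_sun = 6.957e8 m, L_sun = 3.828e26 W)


R = 63.0 * 6.957e8 m = 4.38291e+10 m. L = 4*pi*R^2*sigma*T^4 = 4*pi*(4.38291e+10)^2 * 5.67e-8 * 29220^4 = 9.977893748e+32 W. L/L_sun = 9.977893748e+32 / 3.828e26 = 2.607e+06

2.607e+06 L_sun


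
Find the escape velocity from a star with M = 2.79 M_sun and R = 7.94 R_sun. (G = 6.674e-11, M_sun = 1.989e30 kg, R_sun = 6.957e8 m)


M = 2.79 * 1.989e30 kg = 5.54931e+30 kg; R = 7.94 * 6.957e8 m = 5.523858e+09 m. v_esc = sqrt(2GM/R) = sqrt(2 * 6.674e-11 * 5.54931e+30 / 5.523858e+09) = 366189.8811

366189.8811 m/s


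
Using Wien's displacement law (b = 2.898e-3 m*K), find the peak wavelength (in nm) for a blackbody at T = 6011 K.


lam_max = b / T = 2.898e-3 / 6011 = 4.821e-07 m = 482.1161 nm

482.1161 nm


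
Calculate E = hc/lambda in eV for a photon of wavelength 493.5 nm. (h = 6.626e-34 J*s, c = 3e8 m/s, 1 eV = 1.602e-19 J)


E = hc/lambda = 6.626e-34 * 3e8 / 4.935e-07 = 4.028e-19 J = 2.5143 eV

2.5143 eV


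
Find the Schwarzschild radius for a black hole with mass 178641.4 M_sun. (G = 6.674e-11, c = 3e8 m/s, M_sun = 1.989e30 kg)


M = 178641.4 * 1.989e30 kg = 3.553177446e+35 kg. rs = 2GM/c^2 = 2 * 6.674e-11 * 3.553177446e+35 / (3e8)^2 = 5.270e+08

5.270e+08 m


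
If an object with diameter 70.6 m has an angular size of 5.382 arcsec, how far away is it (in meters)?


D = size / theta_rad, theta_rad = 5.382 * pi/(180*3600) = 2.609e-05, D = 2.706e+06

2.706e+06 m


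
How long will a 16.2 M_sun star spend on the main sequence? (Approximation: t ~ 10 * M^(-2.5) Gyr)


t = 10 * M^(-2.5) = 10 * 16.2^(-2.5) = 0.0095

0.0095 Gyr


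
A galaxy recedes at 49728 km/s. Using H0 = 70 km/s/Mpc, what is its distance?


d = v / H0 = 49728 / 70 = 710.4

710.4 Mpc


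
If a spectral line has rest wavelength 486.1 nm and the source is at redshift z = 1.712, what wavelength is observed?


lam_obs = lam_emit * (1 + z) = 486.1 * (1 + 1.712) = 1318.3032

1318.3032 nm


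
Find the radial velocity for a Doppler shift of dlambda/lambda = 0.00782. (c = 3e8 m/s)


v = (dlambda/lambda) * c = 0.00782 * 3e8 = 2.346e+06

2.346e+06 m/s


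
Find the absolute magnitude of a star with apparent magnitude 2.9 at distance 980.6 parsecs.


M = m - 5*log10(d) + 5 = 2.9 - 5*log10(980.6) + 5 = -7.0575

-7.0575


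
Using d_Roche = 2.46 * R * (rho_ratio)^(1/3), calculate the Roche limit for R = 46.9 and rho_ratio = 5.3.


d_Roche = 2.46 * 46.9 * 5.3^(1/3) = 201.1561

201.1561


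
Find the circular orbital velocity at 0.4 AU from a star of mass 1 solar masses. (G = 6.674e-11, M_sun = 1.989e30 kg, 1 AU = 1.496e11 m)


v = sqrt(GM/r) = sqrt(6.674e-11 * 1.989e+30 / 5.984e+10) = 47099.3269

47099.3269 m/s


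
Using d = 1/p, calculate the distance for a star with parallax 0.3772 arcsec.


d = 1/p = 1/0.3772 = 2.6511

2.6511 pc


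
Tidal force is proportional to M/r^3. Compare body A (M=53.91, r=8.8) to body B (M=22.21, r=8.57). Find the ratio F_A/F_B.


Ratio = (M1/r1^3) / (M2/r2^3) = (53.91/8.8^3) / (22.21/8.57^3) = 2.2419

2.2419


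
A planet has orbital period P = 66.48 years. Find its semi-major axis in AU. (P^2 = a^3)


a = P^(2/3) = 66.48^(2/3) = 16.4107

16.4107 AU


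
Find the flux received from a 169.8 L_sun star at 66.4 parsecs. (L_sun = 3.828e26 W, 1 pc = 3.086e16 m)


F = L / (4*pi*d^2) = 6.500e+28 / (4*pi*(2.049e+18)^2) = 1.232e-09

1.232e-09 W/m^2


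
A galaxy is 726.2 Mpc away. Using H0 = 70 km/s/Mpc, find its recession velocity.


v = H0 * d = 70 * 726.2 = 50834.0

50834.0 km/s


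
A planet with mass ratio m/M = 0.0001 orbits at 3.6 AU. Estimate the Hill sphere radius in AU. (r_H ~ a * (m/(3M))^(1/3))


r_H = a * (m/3M)^(1/3) = 3.6 * (0.0001/3)^(1/3) = 0.1159

0.1159 AU


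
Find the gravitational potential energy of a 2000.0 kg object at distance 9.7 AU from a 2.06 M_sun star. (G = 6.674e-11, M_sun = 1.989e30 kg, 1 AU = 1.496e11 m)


M = 2.06 * 1.989e30 kg = 4.09734e+30 kg; r = 9.7 AU * 1.496e11 m/AU = 1.45112e+12 m. U = -GM*m/r = -(6.674e-11 * 4.09734e+30 * 2000.0) / 1.45112e+12 = -3.769e+11

-3.769e+11 J


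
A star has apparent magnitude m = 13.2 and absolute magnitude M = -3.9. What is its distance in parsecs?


d = 10^((m - M + 5)/5) = 10^((13.2 - -3.9 + 5)/5) = 26302.6799

26302.6799 pc


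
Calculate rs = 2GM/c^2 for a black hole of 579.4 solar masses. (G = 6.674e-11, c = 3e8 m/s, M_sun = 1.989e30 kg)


M = 579.4 * 1.989e30 kg = 1.1524266e+33 kg. rs = 2GM/c^2 = 2 * 6.674e-11 * 1.1524266e+33 / (3e8)^2 = 1.709e+06

1.709e+06 m


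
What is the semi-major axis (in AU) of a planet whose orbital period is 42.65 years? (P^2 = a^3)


a = P^(2/3) = 42.65^(2/3) = 12.2071

12.2071 AU


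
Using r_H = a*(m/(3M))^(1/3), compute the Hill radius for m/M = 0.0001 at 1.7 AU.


r_H = a * (m/3M)^(1/3) = 1.7 * (0.0001/3)^(1/3) = 0.0547

0.0547 AU


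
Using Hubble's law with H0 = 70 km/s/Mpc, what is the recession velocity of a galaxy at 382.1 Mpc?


v = H0 * d = 70 * 382.1 = 26747.0

26747.0 km/s


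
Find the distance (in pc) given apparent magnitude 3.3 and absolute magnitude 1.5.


d = 10^((m - M + 5)/5) = 10^((3.3 - 1.5 + 5)/5) = 22.9087

22.9087 pc


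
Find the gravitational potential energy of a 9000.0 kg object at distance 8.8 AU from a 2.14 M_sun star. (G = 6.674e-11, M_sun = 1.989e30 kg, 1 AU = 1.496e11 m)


M = 2.14 * 1.989e30 kg = 4.25646e+30 kg; r = 8.8 AU * 1.496e11 m/AU = 1.31648e+12 m. U = -GM*m/r = -(6.674e-11 * 4.25646e+30 * 9000.0) / 1.31648e+12 = -1.942e+12

-1.942e+12 J


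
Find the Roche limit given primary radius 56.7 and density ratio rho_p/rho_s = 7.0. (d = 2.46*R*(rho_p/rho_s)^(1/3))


d_Roche = 2.46 * 56.7 * 7.0^(1/3) = 266.8195

266.8195


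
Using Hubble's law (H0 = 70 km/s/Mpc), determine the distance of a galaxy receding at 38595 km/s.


d = v / H0 = 38595 / 70 = 551.3571

551.3571 Mpc


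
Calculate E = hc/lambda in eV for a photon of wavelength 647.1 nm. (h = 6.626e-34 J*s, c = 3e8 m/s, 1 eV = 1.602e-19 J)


E = hc/lambda = 6.626e-34 * 3e8 / 6.471e-07 = 3.072e-19 J = 1.9175 eV

1.9175 eV


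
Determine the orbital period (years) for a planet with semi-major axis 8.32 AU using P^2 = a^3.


P = a^(3/2) = 8.32^1.5 = 23.9985

23.9985 years


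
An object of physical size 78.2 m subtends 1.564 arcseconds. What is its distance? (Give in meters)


D = size / theta_rad, theta_rad = 1.564 * pi/(180*3600) = 7.582e-06, D = 1.031e+07

1.031e+07 m


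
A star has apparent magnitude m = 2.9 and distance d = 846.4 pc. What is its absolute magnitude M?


M = m - 5*log10(d) + 5 = 2.9 - 5*log10(846.4) + 5 = -6.7379

-6.7379


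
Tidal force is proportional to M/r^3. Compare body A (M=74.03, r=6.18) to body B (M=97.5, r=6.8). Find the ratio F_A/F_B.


Ratio = (M1/r1^3) / (M2/r2^3) = (74.03/6.18^3) / (97.5/6.8^3) = 1.0115

1.0115


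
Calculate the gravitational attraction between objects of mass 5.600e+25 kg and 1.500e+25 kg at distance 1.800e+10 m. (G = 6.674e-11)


F = G*m1*m2/r^2 = 6.674e-11 * 5.600e+25 * 1.500e+25 / (1.800e+10)^2 = 6.674e-11 * 8.400e+50 / 3.240e+20 = 1.730e+20

1.730e+20 N


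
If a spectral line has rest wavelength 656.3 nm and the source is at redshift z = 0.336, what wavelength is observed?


lam_obs = lam_emit * (1 + z) = 656.3 * (1 + 0.336) = 876.8168

876.8168 nm


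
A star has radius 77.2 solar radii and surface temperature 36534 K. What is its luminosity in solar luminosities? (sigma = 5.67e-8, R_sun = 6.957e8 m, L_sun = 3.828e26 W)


R = 77.2 * 6.957e8 m = 5.370804e+10 m. L = 4*pi*R^2*sigma*T^4 = 4*pi*(5.370804e+10)^2 * 5.67e-8 * 36534^4 = 3.661511715e+33 W. L/L_sun = 3.661511715e+33 / 3.828e26 = 9.565e+06

9.565e+06 L_sun


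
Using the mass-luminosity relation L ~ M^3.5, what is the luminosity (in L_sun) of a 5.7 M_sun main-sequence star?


L/L_sun = (M/M_sun)^3.5 = 5.7^3.5 = 442.1422

442.1422 L_sun


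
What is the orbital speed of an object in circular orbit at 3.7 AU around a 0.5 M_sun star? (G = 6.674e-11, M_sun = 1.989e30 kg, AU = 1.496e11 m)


v = sqrt(GM/r) = sqrt(6.674e-11 * 9.945e+29 / 5.535e+11) = 10950.3711

10950.3711 m/s


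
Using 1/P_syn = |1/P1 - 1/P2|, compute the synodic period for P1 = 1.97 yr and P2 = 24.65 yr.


1/P_syn = |1/P1 - 1/P2| = |1/1.97 - 1/24.65| => P_syn = 2.1411

2.1411 years


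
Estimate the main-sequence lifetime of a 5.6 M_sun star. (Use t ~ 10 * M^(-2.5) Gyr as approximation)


t = 10 * M^(-2.5) = 10 * 5.6^(-2.5) = 0.1348

0.1348 Gyr


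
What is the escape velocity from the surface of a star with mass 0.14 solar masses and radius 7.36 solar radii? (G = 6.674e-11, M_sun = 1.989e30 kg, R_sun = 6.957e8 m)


M = 0.14 * 1.989e30 kg = 2.7846e+29 kg; R = 7.36 * 6.957e8 m = 5.120352e+09 m. v_esc = sqrt(2GM/R) = sqrt(2 * 6.674e-11 * 2.7846e+29 / 5.120352e+09) = 85200.0009

85200.0009 m/s


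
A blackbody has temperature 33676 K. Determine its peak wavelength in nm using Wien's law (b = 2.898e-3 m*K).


lam_max = b / T = 2.898e-3 / 33676 = 8.606e-08 m = 86.0554 nm

86.0554 nm


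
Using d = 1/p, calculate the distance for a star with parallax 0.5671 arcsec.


d = 1/p = 1/0.5671 = 1.7634

1.7634 pc


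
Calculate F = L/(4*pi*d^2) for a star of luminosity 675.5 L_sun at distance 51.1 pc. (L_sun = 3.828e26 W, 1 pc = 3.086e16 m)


F = L / (4*pi*d^2) = 2.586e+29 / (4*pi*(1.577e+18)^2) = 8.275e-09

8.275e-09 W/m^2


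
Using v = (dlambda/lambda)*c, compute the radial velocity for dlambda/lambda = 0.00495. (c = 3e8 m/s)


v = (dlambda/lambda) * c = 0.00495 * 3e8 = 1.485e+06

1.485e+06 m/s


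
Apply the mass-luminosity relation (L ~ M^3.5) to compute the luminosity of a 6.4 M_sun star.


L/L_sun = (M/M_sun)^3.5 = 6.4^3.5 = 663.1777

663.1777 L_sun


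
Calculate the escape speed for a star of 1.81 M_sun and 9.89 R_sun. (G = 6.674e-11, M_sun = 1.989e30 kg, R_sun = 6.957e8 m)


M = 1.81 * 1.989e30 kg = 3.60009e+30 kg; R = 9.89 * 6.957e8 m = 6.880473e+09 m. v_esc = sqrt(2GM/R) = sqrt(2 * 6.674e-11 * 3.60009e+30 / 6.880473e+09) = 264274.7256

264274.7256 m/s


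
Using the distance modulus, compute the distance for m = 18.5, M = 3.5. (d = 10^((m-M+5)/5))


d = 10^((m - M + 5)/5) = 10^((18.5 - 3.5 + 5)/5) = 10000.0

10000.0 pc


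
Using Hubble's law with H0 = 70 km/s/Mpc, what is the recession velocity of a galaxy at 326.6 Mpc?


v = H0 * d = 70 * 326.6 = 22862.0

22862.0 km/s


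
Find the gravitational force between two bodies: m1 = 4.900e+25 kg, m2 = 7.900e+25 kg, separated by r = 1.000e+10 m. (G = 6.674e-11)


F = G*m1*m2/r^2 = 6.674e-11 * 4.900e+25 * 7.900e+25 / (1.000e+10)^2 = 6.674e-11 * 3.871e+51 / 1.000e+20 = 2.584e+21

2.584e+21 N


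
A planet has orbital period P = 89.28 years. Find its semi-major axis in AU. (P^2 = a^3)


a = P^(2/3) = 89.28^(2/3) = 19.9757

19.9757 AU


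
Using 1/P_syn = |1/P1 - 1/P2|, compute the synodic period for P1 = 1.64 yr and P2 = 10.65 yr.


1/P_syn = |1/P1 - 1/P2| = |1/1.64 - 1/10.65| => P_syn = 1.9385

1.9385 years


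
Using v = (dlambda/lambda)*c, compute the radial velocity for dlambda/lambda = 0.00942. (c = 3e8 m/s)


v = (dlambda/lambda) * c = 0.00942 * 3e8 = 2.826e+06

2.826e+06 m/s


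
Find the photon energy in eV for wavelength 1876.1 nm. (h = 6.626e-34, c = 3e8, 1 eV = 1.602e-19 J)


E = hc/lambda = 6.626e-34 * 3e8 / 1.876e-06 = 1.060e-19 J = 0.6614 eV

0.6614 eV


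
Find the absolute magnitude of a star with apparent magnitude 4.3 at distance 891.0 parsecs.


M = m - 5*log10(d) + 5 = 4.3 - 5*log10(891.0) + 5 = -5.4494

-5.4494


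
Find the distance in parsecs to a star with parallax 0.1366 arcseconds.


d = 1/p = 1/0.1366 = 7.3206

7.3206 pc


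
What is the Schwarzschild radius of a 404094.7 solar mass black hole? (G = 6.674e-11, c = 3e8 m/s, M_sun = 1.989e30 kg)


M = 404094.7 * 1.989e30 kg = 8.037443583e+35 kg. rs = 2GM/c^2 = 2 * 6.674e-11 * 8.037443583e+35 / (3e8)^2 = 1.192e+09

1.192e+09 m


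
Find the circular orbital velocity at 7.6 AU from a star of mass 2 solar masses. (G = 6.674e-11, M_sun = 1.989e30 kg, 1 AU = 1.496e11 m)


v = sqrt(GM/r) = sqrt(6.674e-11 * 3.978e+30 / 1.137e+12) = 15281.0395

15281.0395 m/s


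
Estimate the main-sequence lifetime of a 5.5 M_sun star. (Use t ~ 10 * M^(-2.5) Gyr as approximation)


t = 10 * M^(-2.5) = 10 * 5.5^(-2.5) = 0.141

0.141 Gyr


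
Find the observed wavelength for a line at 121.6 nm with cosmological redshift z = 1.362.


lam_obs = lam_emit * (1 + z) = 121.6 * (1 + 1.362) = 287.2192

287.2192 nm


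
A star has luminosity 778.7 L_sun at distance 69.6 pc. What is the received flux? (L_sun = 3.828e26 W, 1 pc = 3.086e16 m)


F = L / (4*pi*d^2) = 2.981e+29 / (4*pi*(2.148e+18)^2) = 5.142e-09

5.142e-09 W/m^2


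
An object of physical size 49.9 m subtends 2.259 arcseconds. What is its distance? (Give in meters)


D = size / theta_rad, theta_rad = 2.259 * pi/(180*3600) = 1.095e-05, D = 4.556e+06

4.556e+06 m


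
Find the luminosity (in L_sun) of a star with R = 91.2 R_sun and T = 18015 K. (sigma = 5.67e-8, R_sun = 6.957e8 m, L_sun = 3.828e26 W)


R = 91.2 * 6.957e8 m = 6.344784e+10 m. L = 4*pi*R^2*sigma*T^4 = 4*pi*(6.344784e+10)^2 * 5.67e-8 * 18015^4 = 3.021090061e+32 W. L/L_sun = 3.021090061e+32 / 3.828e26 = 789208.4799

789208.4799 L_sun


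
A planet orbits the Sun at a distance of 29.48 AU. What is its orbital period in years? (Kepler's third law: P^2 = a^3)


P = a^(3/2) = 29.48^1.5 = 160.0631

160.0631 years


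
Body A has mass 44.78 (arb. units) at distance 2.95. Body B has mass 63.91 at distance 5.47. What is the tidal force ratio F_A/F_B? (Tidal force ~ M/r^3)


Ratio = (M1/r1^3) / (M2/r2^3) = (44.78/2.95^3) / (63.91/5.47^3) = 4.467

4.467


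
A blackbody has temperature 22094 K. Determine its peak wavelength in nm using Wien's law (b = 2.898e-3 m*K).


lam_max = b / T = 2.898e-3 / 22094 = 1.312e-07 m = 131.1668 nm

131.1668 nm


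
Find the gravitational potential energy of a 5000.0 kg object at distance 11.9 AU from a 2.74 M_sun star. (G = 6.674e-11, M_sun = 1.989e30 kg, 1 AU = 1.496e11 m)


M = 2.74 * 1.989e30 kg = 5.44986e+30 kg; r = 11.9 AU * 1.496e11 m/AU = 1.78024e+12 m. U = -GM*m/r = -(6.674e-11 * 5.44986e+30 * 5000.0) / 1.78024e+12 = -1.022e+12

-1.022e+12 J


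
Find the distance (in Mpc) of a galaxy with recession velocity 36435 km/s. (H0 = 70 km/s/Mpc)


d = v / H0 = 36435 / 70 = 520.5

520.5 Mpc


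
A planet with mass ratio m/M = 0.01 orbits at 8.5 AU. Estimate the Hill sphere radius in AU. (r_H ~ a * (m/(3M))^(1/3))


r_H = a * (m/3M)^(1/3) = 8.5 * (0.01/3)^(1/3) = 1.2697

1.2697 AU


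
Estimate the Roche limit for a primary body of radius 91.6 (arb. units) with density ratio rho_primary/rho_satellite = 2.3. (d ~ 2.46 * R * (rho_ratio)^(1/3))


d_Roche = 2.46 * 91.6 * 2.3^(1/3) = 297.4449

297.4449


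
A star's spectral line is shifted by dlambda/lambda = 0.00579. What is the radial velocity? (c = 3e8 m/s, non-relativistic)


v = (dlambda/lambda) * c = 0.00579 * 3e8 = 1.737e+06

1.737e+06 m/s


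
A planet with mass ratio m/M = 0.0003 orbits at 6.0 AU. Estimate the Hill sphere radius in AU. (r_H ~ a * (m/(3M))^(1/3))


r_H = a * (m/3M)^(1/3) = 6.0 * (0.0003/3)^(1/3) = 0.2785

0.2785 AU


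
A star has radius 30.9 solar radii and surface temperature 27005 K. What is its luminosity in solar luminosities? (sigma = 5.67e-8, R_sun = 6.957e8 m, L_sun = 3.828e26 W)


R = 30.9 * 6.957e8 m = 2.149713e+10 m. L = 4*pi*R^2*sigma*T^4 = 4*pi*(2.149713e+10)^2 * 5.67e-8 * 27005^4 = 1.7511793e+32 W. L/L_sun = 1.7511793e+32 / 3.828e26 = 457465.8568

457465.8568 L_sun


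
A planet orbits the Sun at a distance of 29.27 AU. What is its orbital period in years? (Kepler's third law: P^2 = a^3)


P = a^(3/2) = 29.27^1.5 = 158.3558

158.3558 years


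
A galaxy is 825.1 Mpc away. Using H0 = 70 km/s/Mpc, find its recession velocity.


v = H0 * d = 70 * 825.1 = 57757.0

57757.0 km/s


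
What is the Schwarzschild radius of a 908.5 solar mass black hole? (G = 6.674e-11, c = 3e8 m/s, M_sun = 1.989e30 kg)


M = 908.5 * 1.989e30 kg = 1.8070065e+33 kg. rs = 2GM/c^2 = 2 * 6.674e-11 * 1.8070065e+33 / (3e8)^2 = 2.680e+06

2.680e+06 m


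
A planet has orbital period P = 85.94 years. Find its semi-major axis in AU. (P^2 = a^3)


a = P^(2/3) = 85.94^(2/3) = 19.4744

19.4744 AU


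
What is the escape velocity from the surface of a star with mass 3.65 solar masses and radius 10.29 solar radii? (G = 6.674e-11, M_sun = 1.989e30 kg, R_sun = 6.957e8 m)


M = 3.65 * 1.989e30 kg = 7.25985e+30 kg; R = 10.29 * 6.957e8 m = 7.158753e+09 m. v_esc = sqrt(2GM/R) = sqrt(2 * 6.674e-11 * 7.25985e+30 / 7.158753e+09) = 367919.862

367919.862 m/s


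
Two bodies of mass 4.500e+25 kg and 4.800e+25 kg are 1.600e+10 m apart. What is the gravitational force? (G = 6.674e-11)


F = G*m1*m2/r^2 = 6.674e-11 * 4.500e+25 * 4.800e+25 / (1.600e+10)^2 = 6.674e-11 * 2.160e+51 / 2.560e+20 = 5.631e+20

5.631e+20 N


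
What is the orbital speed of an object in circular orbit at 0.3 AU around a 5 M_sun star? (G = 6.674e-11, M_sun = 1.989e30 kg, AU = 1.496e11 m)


v = sqrt(GM/r) = sqrt(6.674e-11 * 9.945e+30 / 4.488e+10) = 121609.939

121609.939 m/s


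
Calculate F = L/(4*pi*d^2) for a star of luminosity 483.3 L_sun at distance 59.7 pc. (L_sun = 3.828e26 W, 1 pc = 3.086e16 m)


F = L / (4*pi*d^2) = 1.850e+29 / (4*pi*(1.842e+18)^2) = 4.337e-09

4.337e-09 W/m^2


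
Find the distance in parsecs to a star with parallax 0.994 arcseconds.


d = 1/p = 1/0.994 = 1.006

1.006 pc


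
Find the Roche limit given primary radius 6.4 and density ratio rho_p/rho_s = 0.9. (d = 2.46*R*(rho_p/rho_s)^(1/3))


d_Roche = 2.46 * 6.4 * 0.9^(1/3) = 15.2007

15.2007


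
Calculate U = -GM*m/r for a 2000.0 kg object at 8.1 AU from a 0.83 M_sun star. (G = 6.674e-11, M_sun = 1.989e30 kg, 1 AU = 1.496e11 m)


M = 0.83 * 1.989e30 kg = 1.65087e+30 kg; r = 8.1 AU * 1.496e11 m/AU = 1.21176e+12 m. U = -GM*m/r = -(6.674e-11 * 1.65087e+30 * 2000.0) / 1.21176e+12 = -1.818e+11

-1.818e+11 J


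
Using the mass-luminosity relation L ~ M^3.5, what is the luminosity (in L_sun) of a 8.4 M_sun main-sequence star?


L/L_sun = (M/M_sun)^3.5 = 8.4^3.5 = 1717.8194

1717.8194 L_sun


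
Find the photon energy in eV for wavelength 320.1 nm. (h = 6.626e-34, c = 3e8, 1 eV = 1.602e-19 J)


E = hc/lambda = 6.626e-34 * 3e8 / 3.201e-07 = 6.210e-19 J = 3.8764 eV

3.8764 eV


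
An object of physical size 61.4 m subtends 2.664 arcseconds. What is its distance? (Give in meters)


D = size / theta_rad, theta_rad = 2.664 * pi/(180*3600) = 1.292e-05, D = 4.754e+06

4.754e+06 m


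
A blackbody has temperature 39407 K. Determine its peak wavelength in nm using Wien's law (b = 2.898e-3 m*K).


lam_max = b / T = 2.898e-3 / 39407 = 7.354e-08 m = 73.5402 nm

73.5402 nm


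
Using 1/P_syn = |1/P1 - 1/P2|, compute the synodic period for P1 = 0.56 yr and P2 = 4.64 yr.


1/P_syn = |1/P1 - 1/P2| = |1/0.56 - 1/4.64| => P_syn = 0.6369

0.6369 years


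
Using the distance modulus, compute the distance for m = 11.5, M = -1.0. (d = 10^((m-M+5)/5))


d = 10^((m - M + 5)/5) = 10^((11.5 - -1.0 + 5)/5) = 3162.2777

3162.2777 pc


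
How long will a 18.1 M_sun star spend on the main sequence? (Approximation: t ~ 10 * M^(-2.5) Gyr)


t = 10 * M^(-2.5) = 10 * 18.1^(-2.5) = 0.0072

0.0072 Gyr


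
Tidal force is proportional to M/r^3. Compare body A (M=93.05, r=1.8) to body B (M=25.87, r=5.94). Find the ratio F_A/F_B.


Ratio = (M1/r1^3) / (M2/r2^3) = (93.05/1.8^3) / (25.87/5.94^3) = 129.2593

129.2593


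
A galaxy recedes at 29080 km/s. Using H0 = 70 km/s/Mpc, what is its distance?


d = v / H0 = 29080 / 70 = 415.4286

415.4286 Mpc


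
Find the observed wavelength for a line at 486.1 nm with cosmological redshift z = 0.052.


lam_obs = lam_emit * (1 + z) = 486.1 * (1 + 0.052) = 511.3772

511.3772 nm


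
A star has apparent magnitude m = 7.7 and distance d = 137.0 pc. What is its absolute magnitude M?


M = m - 5*log10(d) + 5 = 7.7 - 5*log10(137.0) + 5 = 2.0164

2.0164


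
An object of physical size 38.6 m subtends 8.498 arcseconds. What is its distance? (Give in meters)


D = size / theta_rad, theta_rad = 8.498 * pi/(180*3600) = 4.120e-05, D = 936905.3332

936905.3332 m


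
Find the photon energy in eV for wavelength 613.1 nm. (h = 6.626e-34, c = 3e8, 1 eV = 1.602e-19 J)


E = hc/lambda = 6.626e-34 * 3e8 / 6.131e-07 = 3.242e-19 J = 2.0239 eV

2.0239 eV


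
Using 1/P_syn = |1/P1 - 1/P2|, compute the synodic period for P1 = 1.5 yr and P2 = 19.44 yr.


1/P_syn = |1/P1 - 1/P2| = |1/1.5 - 1/19.44| => P_syn = 1.6254

1.6254 years


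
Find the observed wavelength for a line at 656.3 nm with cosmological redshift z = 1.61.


lam_obs = lam_emit * (1 + z) = 656.3 * (1 + 1.61) = 1712.943

1712.943 nm


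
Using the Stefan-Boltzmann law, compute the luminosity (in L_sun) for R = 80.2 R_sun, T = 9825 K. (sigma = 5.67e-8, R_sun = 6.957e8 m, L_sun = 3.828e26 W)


R = 80.2 * 6.957e8 m = 5.579514e+10 m. L = 4*pi*R^2*sigma*T^4 = 4*pi*(5.579514e+10)^2 * 5.67e-8 * 9825^4 = 2.066883044e+31 W. L/L_sun = 2.066883044e+31 / 3.828e26 = 53993.8099

53993.8099 L_sun


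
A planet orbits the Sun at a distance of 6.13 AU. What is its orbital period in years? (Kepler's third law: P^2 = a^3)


P = a^(3/2) = 6.13^1.5 = 15.1772

15.1772 years


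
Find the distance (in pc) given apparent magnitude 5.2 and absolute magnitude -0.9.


d = 10^((m - M + 5)/5) = 10^((5.2 - -0.9 + 5)/5) = 165.9587

165.9587 pc


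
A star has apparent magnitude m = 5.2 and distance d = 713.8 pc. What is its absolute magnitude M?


M = m - 5*log10(d) + 5 = 5.2 - 5*log10(713.8) + 5 = -4.0679

-4.0679


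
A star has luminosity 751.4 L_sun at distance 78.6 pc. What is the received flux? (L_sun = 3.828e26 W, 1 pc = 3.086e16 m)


F = L / (4*pi*d^2) = 2.876e+29 / (4*pi*(2.426e+18)^2) = 3.890e-09

3.890e-09 W/m^2


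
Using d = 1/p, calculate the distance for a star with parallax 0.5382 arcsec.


d = 1/p = 1/0.5382 = 1.858

1.858 pc


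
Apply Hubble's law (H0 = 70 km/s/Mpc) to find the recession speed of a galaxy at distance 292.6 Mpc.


v = H0 * d = 70 * 292.6 = 20482.0

20482.0 km/s


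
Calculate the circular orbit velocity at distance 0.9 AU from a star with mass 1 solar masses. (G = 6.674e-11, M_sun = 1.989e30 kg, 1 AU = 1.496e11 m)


v = sqrt(GM/r) = sqrt(6.674e-11 * 1.989e+30 / 1.346e+11) = 31399.5512

31399.5512 m/s


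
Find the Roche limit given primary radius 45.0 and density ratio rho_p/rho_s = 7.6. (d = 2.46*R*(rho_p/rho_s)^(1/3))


d_Roche = 2.46 * 45.0 * 7.6^(1/3) = 217.6467

217.6467


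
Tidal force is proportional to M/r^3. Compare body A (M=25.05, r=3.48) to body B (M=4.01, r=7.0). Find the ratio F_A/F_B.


Ratio = (M1/r1^3) / (M2/r2^3) = (25.05/3.48^3) / (4.01/7.0^3) = 50.8417

50.8417


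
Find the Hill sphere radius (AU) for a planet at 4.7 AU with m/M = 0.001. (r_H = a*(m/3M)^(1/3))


r_H = a * (m/3M)^(1/3) = 4.7 * (0.001/3)^(1/3) = 0.3259

0.3259 AU


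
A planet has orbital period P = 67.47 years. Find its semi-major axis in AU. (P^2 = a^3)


a = P^(2/3) = 67.47^(2/3) = 16.5732

16.5732 AU


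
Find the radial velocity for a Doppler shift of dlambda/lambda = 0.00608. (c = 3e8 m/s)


v = (dlambda/lambda) * c = 0.00608 * 3e8 = 1.824e+06

1.824e+06 m/s


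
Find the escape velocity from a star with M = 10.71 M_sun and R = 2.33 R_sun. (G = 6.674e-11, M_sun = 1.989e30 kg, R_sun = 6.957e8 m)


M = 10.71 * 1.989e30 kg = 2.130219e+31 kg; R = 2.33 * 6.957e8 m = 1.620981e+09 m. v_esc = sqrt(2GM/R) = sqrt(2 * 6.674e-11 * 2.130219e+31 / 1.620981e+09) = 1.324e+06

1.324e+06 m/s


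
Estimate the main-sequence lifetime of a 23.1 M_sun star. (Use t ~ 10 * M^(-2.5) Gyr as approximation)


t = 10 * M^(-2.5) = 10 * 23.1^(-2.5) = 0.0039

0.0039 Gyr


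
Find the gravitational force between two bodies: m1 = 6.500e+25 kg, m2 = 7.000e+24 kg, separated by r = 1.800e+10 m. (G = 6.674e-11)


F = G*m1*m2/r^2 = 6.674e-11 * 6.500e+25 * 7.000e+24 / (1.800e+10)^2 = 6.674e-11 * 4.550e+50 / 3.240e+20 = 9.372e+19

9.372e+19 N


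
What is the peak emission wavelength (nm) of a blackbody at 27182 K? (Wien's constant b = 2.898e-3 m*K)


lam_max = b / T = 2.898e-3 / 27182 = 1.066e-07 m = 106.6147 nm

106.6147 nm


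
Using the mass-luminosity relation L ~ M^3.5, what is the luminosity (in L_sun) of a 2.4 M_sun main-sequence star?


L/L_sun = (M/M_sun)^3.5 = 2.4^3.5 = 21.416

21.416 L_sun


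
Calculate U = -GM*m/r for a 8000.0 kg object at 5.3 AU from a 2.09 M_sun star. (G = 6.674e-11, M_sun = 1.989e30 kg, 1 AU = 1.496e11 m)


M = 2.09 * 1.989e30 kg = 4.15701e+30 kg; r = 5.3 AU * 1.496e11 m/AU = 7.9288e+11 m. U = -GM*m/r = -(6.674e-11 * 4.15701e+30 * 8000.0) / 7.9288e+11 = -2.799e+12

-2.799e+12 J


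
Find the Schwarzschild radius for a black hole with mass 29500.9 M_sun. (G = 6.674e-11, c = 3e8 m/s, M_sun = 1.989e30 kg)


M = 29500.9 * 1.989e30 kg = 5.86772901e+34 kg. rs = 2GM/c^2 = 2 * 6.674e-11 * 5.86772901e+34 / (3e8)^2 = 8.702e+07

8.702e+07 m


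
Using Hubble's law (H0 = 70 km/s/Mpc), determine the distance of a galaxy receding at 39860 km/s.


d = v / H0 = 39860 / 70 = 569.4286

569.4286 Mpc


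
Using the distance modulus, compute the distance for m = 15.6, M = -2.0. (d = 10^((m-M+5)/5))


d = 10^((m - M + 5)/5) = 10^((15.6 - -2.0 + 5)/5) = 33113.1121

33113.1121 pc


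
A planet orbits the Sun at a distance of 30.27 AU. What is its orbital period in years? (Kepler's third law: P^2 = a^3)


P = a^(3/2) = 30.27^1.5 = 166.54

166.54 years


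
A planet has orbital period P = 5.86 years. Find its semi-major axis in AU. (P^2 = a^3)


a = P^(2/3) = 5.86^(2/3) = 3.2504

3.2504 AU


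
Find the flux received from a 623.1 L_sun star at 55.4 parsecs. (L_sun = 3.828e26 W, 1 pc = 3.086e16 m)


F = L / (4*pi*d^2) = 2.385e+29 / (4*pi*(1.710e+18)^2) = 6.494e-09

6.494e-09 W/m^2


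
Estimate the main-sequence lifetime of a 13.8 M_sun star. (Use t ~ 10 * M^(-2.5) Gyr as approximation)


t = 10 * M^(-2.5) = 10 * 13.8^(-2.5) = 0.0141

0.0141 Gyr


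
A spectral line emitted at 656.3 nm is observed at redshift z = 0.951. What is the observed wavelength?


lam_obs = lam_emit * (1 + z) = 656.3 * (1 + 0.951) = 1280.4413

1280.4413 nm


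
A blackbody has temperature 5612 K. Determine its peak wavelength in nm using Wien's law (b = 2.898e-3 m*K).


lam_max = b / T = 2.898e-3 / 5612 = 5.164e-07 m = 516.3934 nm

516.3934 nm


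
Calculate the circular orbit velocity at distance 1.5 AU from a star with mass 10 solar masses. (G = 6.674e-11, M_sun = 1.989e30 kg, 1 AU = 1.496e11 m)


v = sqrt(GM/r) = sqrt(6.674e-11 * 1.989e+31 / 2.244e+11) = 76912.8787

76912.8787 m/s


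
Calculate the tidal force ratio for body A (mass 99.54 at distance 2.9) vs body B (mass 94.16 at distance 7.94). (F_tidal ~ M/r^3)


Ratio = (M1/r1^3) / (M2/r2^3) = (99.54/2.9^3) / (94.16/7.94^3) = 21.697

21.697


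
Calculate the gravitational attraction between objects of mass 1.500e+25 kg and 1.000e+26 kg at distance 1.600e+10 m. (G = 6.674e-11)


F = G*m1*m2/r^2 = 6.674e-11 * 1.500e+25 * 1.000e+26 / (1.600e+10)^2 = 6.674e-11 * 1.500e+51 / 2.560e+20 = 3.911e+20

3.911e+20 N


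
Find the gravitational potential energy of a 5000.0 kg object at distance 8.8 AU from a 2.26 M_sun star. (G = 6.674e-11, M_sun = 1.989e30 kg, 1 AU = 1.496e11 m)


M = 2.26 * 1.989e30 kg = 4.49514e+30 kg; r = 8.8 AU * 1.496e11 m/AU = 1.31648e+12 m. U = -GM*m/r = -(6.674e-11 * 4.49514e+30 * 5000.0) / 1.31648e+12 = -1.139e+12

-1.139e+12 J


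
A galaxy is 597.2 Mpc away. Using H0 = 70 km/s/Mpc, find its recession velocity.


v = H0 * d = 70 * 597.2 = 41804.0

41804.0 km/s


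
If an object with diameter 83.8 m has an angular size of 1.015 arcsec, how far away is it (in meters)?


D = size / theta_rad, theta_rad = 1.015 * pi/(180*3600) = 4.921e-06, D = 1.703e+07

1.703e+07 m


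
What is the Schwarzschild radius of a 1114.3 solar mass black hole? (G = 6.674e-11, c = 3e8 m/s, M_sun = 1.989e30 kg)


M = 1114.3 * 1.989e30 kg = 2.2163427e+33 kg. rs = 2GM/c^2 = 2 * 6.674e-11 * 2.2163427e+33 / (3e8)^2 = 3.287e+06

3.287e+06 m


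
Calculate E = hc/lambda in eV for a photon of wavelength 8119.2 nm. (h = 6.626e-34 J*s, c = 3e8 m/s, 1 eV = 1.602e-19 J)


E = hc/lambda = 6.626e-34 * 3e8 / 8.119e-06 = 2.448e-20 J = 0.1528 eV

0.1528 eV


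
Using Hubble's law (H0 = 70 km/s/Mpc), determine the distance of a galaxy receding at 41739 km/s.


d = v / H0 = 41739 / 70 = 596.2714

596.2714 Mpc


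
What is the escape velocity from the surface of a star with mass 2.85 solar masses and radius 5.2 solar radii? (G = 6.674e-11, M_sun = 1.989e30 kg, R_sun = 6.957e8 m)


M = 2.85 * 1.989e30 kg = 5.66865e+30 kg; R = 5.2 * 6.957e8 m = 3.61764e+09 m. v_esc = sqrt(2GM/R) = sqrt(2 * 6.674e-11 * 5.66865e+30 / 3.61764e+09) = 457335.8506

457335.8506 m/s


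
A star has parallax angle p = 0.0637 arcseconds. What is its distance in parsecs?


d = 1/p = 1/0.0637 = 15.6986

15.6986 pc


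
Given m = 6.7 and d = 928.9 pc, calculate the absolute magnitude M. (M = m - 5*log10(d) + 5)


M = m - 5*log10(d) + 5 = 6.7 - 5*log10(928.9) + 5 = -3.1398

-3.1398


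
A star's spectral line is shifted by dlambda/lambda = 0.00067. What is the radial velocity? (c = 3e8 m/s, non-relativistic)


v = (dlambda/lambda) * c = 0.00067 * 3e8 = 201000.0

201000.0 m/s


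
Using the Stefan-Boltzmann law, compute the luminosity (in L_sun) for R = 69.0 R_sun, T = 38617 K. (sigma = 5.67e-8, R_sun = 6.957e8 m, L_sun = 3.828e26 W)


R = 69.0 * 6.957e8 m = 4.80033e+10 m. L = 4*pi*R^2*sigma*T^4 = 4*pi*(4.80033e+10)^2 * 5.67e-8 * 38617^4 = 3.651314483e+33 W. L/L_sun = 3.651314483e+33 / 3.828e26 = 9.538e+06

9.538e+06 L_sun


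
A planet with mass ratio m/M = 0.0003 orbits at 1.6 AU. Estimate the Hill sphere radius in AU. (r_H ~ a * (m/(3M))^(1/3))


r_H = a * (m/3M)^(1/3) = 1.6 * (0.0003/3)^(1/3) = 0.0743

0.0743 AU


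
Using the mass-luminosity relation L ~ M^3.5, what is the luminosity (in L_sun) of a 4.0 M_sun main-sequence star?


L/L_sun = (M/M_sun)^3.5 = 4.0^3.5 = 128.0

128.0 L_sun


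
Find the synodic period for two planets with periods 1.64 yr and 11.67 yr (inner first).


1/P_syn = |1/P1 - 1/P2| = |1/1.64 - 1/11.67| => P_syn = 1.9082

1.9082 years


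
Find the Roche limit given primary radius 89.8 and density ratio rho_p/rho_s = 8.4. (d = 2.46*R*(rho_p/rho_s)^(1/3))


d_Roche = 2.46 * 89.8 * 8.4^(1/3) = 449.0602

449.0602


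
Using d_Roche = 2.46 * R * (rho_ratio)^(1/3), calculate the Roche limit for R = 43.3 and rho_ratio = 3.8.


d_Roche = 2.46 * 43.3 * 3.8^(1/3) = 166.2204

166.2204


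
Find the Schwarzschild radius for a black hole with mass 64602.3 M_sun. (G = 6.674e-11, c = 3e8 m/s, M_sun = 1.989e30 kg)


M = 64602.3 * 1.989e30 kg = 1.284939747e+35 kg. rs = 2GM/c^2 = 2 * 6.674e-11 * 1.284939747e+35 / (3e8)^2 = 1.906e+08

1.906e+08 m


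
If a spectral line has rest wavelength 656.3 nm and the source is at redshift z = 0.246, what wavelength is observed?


lam_obs = lam_emit * (1 + z) = 656.3 * (1 + 0.246) = 817.7498

817.7498 nm


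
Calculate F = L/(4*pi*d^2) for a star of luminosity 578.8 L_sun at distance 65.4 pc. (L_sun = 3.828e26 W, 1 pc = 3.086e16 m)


F = L / (4*pi*d^2) = 2.216e+29 / (4*pi*(2.018e+18)^2) = 4.329e-09

4.329e-09 W/m^2


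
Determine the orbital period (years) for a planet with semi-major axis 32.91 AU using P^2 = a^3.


P = a^(3/2) = 32.91^1.5 = 188.7956

188.7956 years


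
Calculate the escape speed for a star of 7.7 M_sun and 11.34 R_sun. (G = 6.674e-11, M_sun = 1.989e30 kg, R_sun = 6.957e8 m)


M = 7.7 * 1.989e30 kg = 1.53153e+31 kg; R = 11.34 * 6.957e8 m = 7.889238e+09 m. v_esc = sqrt(2GM/R) = sqrt(2 * 6.674e-11 * 1.53153e+31 / 7.889238e+09) = 509041.6573

509041.6573 m/s


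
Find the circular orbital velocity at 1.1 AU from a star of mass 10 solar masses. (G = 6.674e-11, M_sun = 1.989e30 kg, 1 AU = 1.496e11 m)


v = sqrt(GM/r) = sqrt(6.674e-11 * 1.989e+31 / 1.646e+11) = 89814.8923

89814.8923 m/s


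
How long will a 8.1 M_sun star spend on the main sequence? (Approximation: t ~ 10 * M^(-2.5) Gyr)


t = 10 * M^(-2.5) = 10 * 8.1^(-2.5) = 0.0536

0.0536 Gyr


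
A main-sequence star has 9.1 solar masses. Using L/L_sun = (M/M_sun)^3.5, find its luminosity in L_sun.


L/L_sun = (M/M_sun)^3.5 = 9.1^3.5 = 2273.2378

2273.2378 L_sun


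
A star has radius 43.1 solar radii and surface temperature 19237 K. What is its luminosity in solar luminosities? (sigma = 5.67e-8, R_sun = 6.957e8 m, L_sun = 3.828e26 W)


R = 43.1 * 6.957e8 m = 2.998467e+10 m. L = 4*pi*R^2*sigma*T^4 = 4*pi*(2.998467e+10)^2 * 5.67e-8 * 19237^4 = 8.772852952e+31 W. L/L_sun = 8.772852952e+31 / 3.828e26 = 229175.8869

229175.8869 L_sun


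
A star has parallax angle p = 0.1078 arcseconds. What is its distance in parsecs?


d = 1/p = 1/0.1078 = 9.2764

9.2764 pc


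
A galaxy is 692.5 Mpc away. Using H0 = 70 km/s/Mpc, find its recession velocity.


v = H0 * d = 70 * 692.5 = 48475.0

48475.0 km/s


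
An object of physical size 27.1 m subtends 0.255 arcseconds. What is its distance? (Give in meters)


D = size / theta_rad, theta_rad = 0.255 * pi/(180*3600) = 1.236e-06, D = 2.192e+07

2.192e+07 m


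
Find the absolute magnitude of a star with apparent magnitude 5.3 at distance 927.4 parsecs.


M = m - 5*log10(d) + 5 = 5.3 - 5*log10(927.4) + 5 = -4.5363

-4.5363


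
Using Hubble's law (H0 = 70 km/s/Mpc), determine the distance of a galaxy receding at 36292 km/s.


d = v / H0 = 36292 / 70 = 518.4571

518.4571 Mpc


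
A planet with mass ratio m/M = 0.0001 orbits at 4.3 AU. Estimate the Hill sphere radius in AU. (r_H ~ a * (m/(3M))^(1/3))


r_H = a * (m/3M)^(1/3) = 4.3 * (0.0001/3)^(1/3) = 0.1384

0.1384 AU


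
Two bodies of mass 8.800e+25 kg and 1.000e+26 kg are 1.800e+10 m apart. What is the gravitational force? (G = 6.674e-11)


F = G*m1*m2/r^2 = 6.674e-11 * 8.800e+25 * 1.000e+26 / (1.800e+10)^2 = 6.674e-11 * 8.800e+51 / 3.240e+20 = 1.813e+21

1.813e+21 N


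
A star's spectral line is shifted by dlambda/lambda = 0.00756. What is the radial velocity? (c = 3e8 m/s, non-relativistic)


v = (dlambda/lambda) * c = 0.00756 * 3e8 = 2.268e+06

2.268e+06 m/s


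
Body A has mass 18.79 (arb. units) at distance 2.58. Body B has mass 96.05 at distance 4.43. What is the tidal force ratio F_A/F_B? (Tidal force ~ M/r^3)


Ratio = (M1/r1^3) / (M2/r2^3) = (18.79/2.58^3) / (96.05/4.43^3) = 0.9903

0.9903


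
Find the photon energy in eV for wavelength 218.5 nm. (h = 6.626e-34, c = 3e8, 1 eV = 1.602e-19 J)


E = hc/lambda = 6.626e-34 * 3e8 / 2.185e-07 = 9.097e-19 J = 5.6788 eV

5.6788 eV


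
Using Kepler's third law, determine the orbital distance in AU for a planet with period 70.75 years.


a = P^(2/3) = 70.75^(2/3) = 17.1061

17.1061 AU


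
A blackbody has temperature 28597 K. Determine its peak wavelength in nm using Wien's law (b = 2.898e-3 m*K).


lam_max = b / T = 2.898e-3 / 28597 = 1.013e-07 m = 101.3393 nm

101.3393 nm


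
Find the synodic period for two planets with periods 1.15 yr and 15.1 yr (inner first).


1/P_syn = |1/P1 - 1/P2| = |1/1.15 - 1/15.1| => P_syn = 1.2448

1.2448 years


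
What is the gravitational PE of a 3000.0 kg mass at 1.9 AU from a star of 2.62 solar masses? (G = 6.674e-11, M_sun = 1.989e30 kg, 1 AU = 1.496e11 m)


M = 2.62 * 1.989e30 kg = 5.21118e+30 kg; r = 1.9 AU * 1.496e11 m/AU = 2.8424e+11 m. U = -GM*m/r = -(6.674e-11 * 5.21118e+30 * 3000.0) / 2.8424e+11 = -3.671e+12

-3.671e+12 J


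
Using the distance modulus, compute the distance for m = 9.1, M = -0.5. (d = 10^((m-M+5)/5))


d = 10^((m - M + 5)/5) = 10^((9.1 - -0.5 + 5)/5) = 831.7638

831.7638 pc


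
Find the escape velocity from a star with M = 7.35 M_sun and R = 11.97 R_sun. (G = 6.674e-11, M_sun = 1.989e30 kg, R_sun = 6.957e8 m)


M = 7.35 * 1.989e30 kg = 1.461915e+31 kg; R = 11.97 * 6.957e8 m = 8.327529e+09 m. v_esc = sqrt(2GM/R) = sqrt(2 * 6.674e-11 * 1.461915e+31 / 8.327529e+09) = 484073.249

484073.249 m/s


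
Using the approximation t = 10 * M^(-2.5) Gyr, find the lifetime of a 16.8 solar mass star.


t = 10 * M^(-2.5) = 10 * 16.8^(-2.5) = 0.0086

0.0086 Gyr


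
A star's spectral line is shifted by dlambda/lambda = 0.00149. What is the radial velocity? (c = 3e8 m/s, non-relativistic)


v = (dlambda/lambda) * c = 0.00149 * 3e8 = 447000.0

447000.0 m/s


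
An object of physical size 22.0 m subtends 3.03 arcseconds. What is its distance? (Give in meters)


D = size / theta_rad, theta_rad = 3.03 * pi/(180*3600) = 1.469e-05, D = 1.498e+06

1.498e+06 m


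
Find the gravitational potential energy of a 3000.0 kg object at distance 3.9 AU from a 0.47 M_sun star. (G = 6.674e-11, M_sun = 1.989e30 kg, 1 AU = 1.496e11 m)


M = 0.47 * 1.989e30 kg = 9.3483e+29 kg; r = 3.9 AU * 1.496e11 m/AU = 5.8344e+11 m. U = -GM*m/r = -(6.674e-11 * 9.3483e+29 * 3000.0) / 5.8344e+11 = -3.208e+11

-3.208e+11 J


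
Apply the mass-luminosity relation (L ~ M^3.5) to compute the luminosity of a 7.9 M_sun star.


L/L_sun = (M/M_sun)^3.5 = 7.9^3.5 = 1385.7817

1385.7817 L_sun
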